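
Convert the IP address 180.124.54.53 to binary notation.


180 = 10110100
124 = 01111100
54 = 00110110
53 = 00110101
Binary: 10110100.01111100.00110110.00110101


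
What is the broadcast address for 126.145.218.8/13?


Network: 126.144.0.0/13
Host bits = 19
Set all host bits to 1:
Broadcast: 126.151.255.255


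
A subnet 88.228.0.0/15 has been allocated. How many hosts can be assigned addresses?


Host bits = 32 - 15 = 17
Total addresses = 2^17 = 131072
Usable = total - 2 (network and broadcast)
Usable hosts: 131070


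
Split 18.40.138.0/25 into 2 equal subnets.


New prefix = 25 + 1 = 26
Each subnet has 64 addresses
  18.40.138.0/26
  18.40.138.64/26
Subnets: 18.40.138.0/26, 18.40.138.64/26


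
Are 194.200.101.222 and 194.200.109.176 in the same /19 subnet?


Mask: 255.255.224.0
194.200.101.222 AND mask = 194.200.96.0
194.200.109.176 AND mask = 194.200.96.0
Yes, same subnet (194.200.96.0)


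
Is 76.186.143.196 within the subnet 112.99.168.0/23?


Subnet network: 112.99.168.0
Test IP AND mask: 76.186.142.0
No, 76.186.143.196 is not in 112.99.168.0/23


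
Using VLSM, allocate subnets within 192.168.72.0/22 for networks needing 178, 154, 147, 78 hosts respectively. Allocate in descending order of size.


178 hosts -> /24 (254 usable): 192.168.72.0/24
154 hosts -> /24 (254 usable): 192.168.73.0/24
147 hosts -> /24 (254 usable): 192.168.74.0/24
78 hosts -> /25 (126 usable): 192.168.75.0/25
Allocation: 192.168.72.0/24 (178 hosts, 254 usable); 192.168.73.0/24 (154 hosts, 254 usable); 192.168.74.0/24 (147 hosts, 254 usable); 192.168.75.0/25 (78 hosts, 126 usable)


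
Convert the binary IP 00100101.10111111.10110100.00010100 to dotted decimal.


00100101 = 37
10111111 = 191
10110100 = 180
00010100 = 20
IP: 37.191.180.20


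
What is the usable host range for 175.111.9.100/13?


Network: 175.104.0.0
Broadcast: 175.111.255.255
First usable = network + 1
Last usable = broadcast - 1
Range: 175.104.0.1 to 175.111.255.254


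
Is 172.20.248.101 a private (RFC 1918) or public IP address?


RFC 1918 private ranges:
  10.0.0.0/8 (10.0.0.0 - 10.255.255.255)
  172.16.0.0/12 (172.16.0.0 - 172.31.255.255)
  192.168.0.0/16 (192.168.0.0 - 192.168.255.255)
Private (in 172.16.0.0/12)


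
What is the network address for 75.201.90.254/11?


IP:   01001011.11001001.01011010.11111110
Mask: 11111111.11100000.00000000.00000000
AND operation:
Net:  01001011.11000000.00000000.00000000
Network: 75.192.0.0/11


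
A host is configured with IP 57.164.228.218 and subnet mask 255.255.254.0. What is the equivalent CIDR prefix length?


Binary: 11111111.11111111.11111110.00000000
Count leading 1s
Prefix: /23


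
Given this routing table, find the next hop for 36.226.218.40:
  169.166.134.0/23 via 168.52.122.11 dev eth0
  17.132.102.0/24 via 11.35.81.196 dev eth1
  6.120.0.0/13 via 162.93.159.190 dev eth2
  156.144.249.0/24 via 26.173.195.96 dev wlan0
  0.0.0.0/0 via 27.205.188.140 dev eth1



Longest prefix match for 36.226.218.40:
  /23 169.166.134.0: no
  /24 17.132.102.0: no
  /13 6.120.0.0: no
  /24 156.144.249.0: no
  /0 0.0.0.0: MATCH
Selected: next-hop 27.205.188.140 via eth1 (matched /0)


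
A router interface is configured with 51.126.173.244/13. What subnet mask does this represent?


/13 means 13 network bits, 19 host bits
Binary: 11111111111110000000000000000000
Mask: 255.248.0.0


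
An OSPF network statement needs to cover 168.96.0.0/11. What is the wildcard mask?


Subnet mask: 255.224.0.0
Wildcard = 255.255.255.255 - subnet mask
255 - 255 = 0
255 - 224 = 31
255 - 0 = 255
255 - 0 = 255
Wildcard: 0.31.255.255


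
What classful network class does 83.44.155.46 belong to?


First octet: 83
Binary: 01010011
0xxxxxxx -> Class A (1-126)
Class A, default mask 255.0.0.0 (/8)


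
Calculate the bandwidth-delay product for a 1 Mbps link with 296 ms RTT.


BDP = bandwidth * RTT
= 1 Mbps * 296 ms
= 1 * 1e6 * 296 / 1000 bits
= 296000 bits
= 37000 bytes
= 36.1328 KB
BDP = 296000 bits (37000 bytes)


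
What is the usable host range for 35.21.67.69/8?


Network: 35.0.0.0
Broadcast: 35.255.255.255
First usable = network + 1
Last usable = broadcast - 1
Range: 35.0.0.1 to 35.255.255.254


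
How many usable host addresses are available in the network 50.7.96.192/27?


Host bits = 32 - 27 = 5
Total addresses = 2^5 = 32
Usable = total - 2 (network and broadcast)
Usable hosts: 30


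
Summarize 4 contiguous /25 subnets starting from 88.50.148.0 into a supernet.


Original prefix: /25
Number of subnets: 4 = 2^2
New prefix = 25 - 2 = 23
Supernet: 88.50.148.0/23


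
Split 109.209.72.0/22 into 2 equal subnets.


New prefix = 22 + 1 = 23
Each subnet has 512 addresses
  109.209.72.0/23
  109.209.74.0/23
Subnets: 109.209.72.0/23, 109.209.74.0/23


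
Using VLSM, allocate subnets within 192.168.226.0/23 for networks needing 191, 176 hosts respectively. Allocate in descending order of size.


191 hosts -> /24 (254 usable): 192.168.226.0/24
176 hosts -> /24 (254 usable): 192.168.227.0/24
Allocation: 192.168.226.0/24 (191 hosts, 254 usable); 192.168.227.0/24 (176 hosts, 254 usable)


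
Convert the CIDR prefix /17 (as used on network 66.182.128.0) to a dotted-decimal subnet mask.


/17 means 17 network bits, 15 host bits
Binary: 11111111111111111000000000000000
Mask: 255.255.128.0


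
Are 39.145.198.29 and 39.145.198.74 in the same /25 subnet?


Mask: 255.255.255.128
39.145.198.29 AND mask = 39.145.198.0
39.145.198.74 AND mask = 39.145.198.0
Yes, same subnet (39.145.198.0)


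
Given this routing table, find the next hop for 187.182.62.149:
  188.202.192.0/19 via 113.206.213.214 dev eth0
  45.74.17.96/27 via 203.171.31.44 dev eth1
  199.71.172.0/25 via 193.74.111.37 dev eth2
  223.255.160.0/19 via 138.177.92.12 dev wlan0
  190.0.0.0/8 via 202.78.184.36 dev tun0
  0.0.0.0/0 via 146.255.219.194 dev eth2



Longest prefix match for 187.182.62.149:
  /19 188.202.192.0: no
  /27 45.74.17.96: no
  /25 199.71.172.0: no
  /19 223.255.160.0: no
  /8 190.0.0.0: no
  /0 0.0.0.0: MATCH
Selected: next-hop 146.255.219.194 via eth2 (matched /0)


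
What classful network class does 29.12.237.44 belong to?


First octet: 29
Binary: 00011101
0xxxxxxx -> Class A (1-126)
Class A, default mask 255.0.0.0 (/8)


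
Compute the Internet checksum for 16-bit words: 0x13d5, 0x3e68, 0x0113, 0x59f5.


Sum all words (with carry folding):
+ 0x13d5 = 0x13d5
+ 0x3e68 = 0x523d
+ 0x0113 = 0x5350
+ 0x59f5 = 0xad45
One's complement: ~0xad45
Checksum = 0x52ba


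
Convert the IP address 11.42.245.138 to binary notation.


11 = 00001011
42 = 00101010
245 = 11110101
138 = 10001010
Binary: 00001011.00101010.11110101.10001010


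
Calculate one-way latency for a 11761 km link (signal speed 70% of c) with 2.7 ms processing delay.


Speed = 0.7 * 3e5 km/s = 210000 km/s
Propagation delay = 11761 / 210000 = 0.056 s = 56.0048 ms
Processing delay = 2.7 ms
Total one-way latency = 58.7048 ms


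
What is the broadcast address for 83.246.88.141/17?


Network: 83.246.0.0/17
Host bits = 15
Set all host bits to 1:
Broadcast: 83.246.127.255


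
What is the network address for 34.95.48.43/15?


IP:   00100010.01011111.00110000.00101011
Mask: 11111111.11111110.00000000.00000000
AND operation:
Net:  00100010.01011110.00000000.00000000
Network: 34.94.0.0/15


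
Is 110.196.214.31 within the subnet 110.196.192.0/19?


Subnet network: 110.196.192.0
Test IP AND mask: 110.196.192.0
Yes, 110.196.214.31 is in 110.196.192.0/19


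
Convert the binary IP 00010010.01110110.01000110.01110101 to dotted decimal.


00010010 = 18
01110110 = 118
01000110 = 70
01110101 = 117
IP: 18.118.70.117


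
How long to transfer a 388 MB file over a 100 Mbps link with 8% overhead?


Effective throughput = 100 * (1 - 8/100) = 92 Mbps
File size in Mb = 388 * 8 = 3104 Mb
Time = 3104 / 92
Time = 33.7391 seconds


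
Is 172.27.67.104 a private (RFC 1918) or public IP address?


RFC 1918 private ranges:
  10.0.0.0/8 (10.0.0.0 - 10.255.255.255)
  172.16.0.0/12 (172.16.0.0 - 172.31.255.255)
  192.168.0.0/16 (192.168.0.0 - 192.168.255.255)
Private (in 172.16.0.0/12)


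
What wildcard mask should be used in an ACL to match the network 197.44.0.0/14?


Subnet mask: 255.252.0.0
Wildcard = 255.255.255.255 - subnet mask
255 - 255 = 0
255 - 252 = 3
255 - 0 = 255
255 - 0 = 255
Wildcard: 0.3.255.255


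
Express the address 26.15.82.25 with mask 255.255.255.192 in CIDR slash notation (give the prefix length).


Binary: 11111111.11111111.11111111.11000000
Count leading 1s
Prefix: /26


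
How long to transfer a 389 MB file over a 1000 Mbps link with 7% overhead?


Effective throughput = 1000 * (1 - 7/100) = 930.0 Mbps
File size in Mb = 389 * 8 = 3112 Mb
Time = 3112 / 930.0
Time = 3.3462 seconds


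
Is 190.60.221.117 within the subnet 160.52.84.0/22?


Subnet network: 160.52.84.0
Test IP AND mask: 190.60.220.0
No, 190.60.221.117 is not in 160.52.84.0/22


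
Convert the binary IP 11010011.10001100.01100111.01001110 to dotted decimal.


11010011 = 211
10001100 = 140
01100111 = 103
01001110 = 78
IP: 211.140.103.78


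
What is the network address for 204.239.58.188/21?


IP:   11001100.11101111.00111010.10111100
Mask: 11111111.11111111.11111000.00000000
AND operation:
Net:  11001100.11101111.00111000.00000000
Network: 204.239.56.0/21


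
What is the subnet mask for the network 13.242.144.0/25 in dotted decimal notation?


/25 means 25 network bits, 7 host bits
Binary: 11111111111111111111111110000000
Mask: 255.255.255.128


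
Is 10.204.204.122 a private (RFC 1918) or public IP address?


RFC 1918 private ranges:
  10.0.0.0/8 (10.0.0.0 - 10.255.255.255)
  172.16.0.0/12 (172.16.0.0 - 172.31.255.255)
  192.168.0.0/16 (192.168.0.0 - 192.168.255.255)
Private (in 10.0.0.0/8)


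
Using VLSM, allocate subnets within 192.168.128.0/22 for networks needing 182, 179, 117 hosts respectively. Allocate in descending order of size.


182 hosts -> /24 (254 usable): 192.168.128.0/24
179 hosts -> /24 (254 usable): 192.168.129.0/24
117 hosts -> /25 (126 usable): 192.168.130.0/25
Allocation: 192.168.128.0/24 (182 hosts, 254 usable); 192.168.129.0/24 (179 hosts, 254 usable); 192.168.130.0/25 (117 hosts, 126 usable)


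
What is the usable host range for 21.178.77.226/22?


Network: 21.178.76.0
Broadcast: 21.178.79.255
First usable = network + 1
Last usable = broadcast - 1
Range: 21.178.76.1 to 21.178.79.254


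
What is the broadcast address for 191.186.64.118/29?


Network: 191.186.64.112/29
Host bits = 3
Set all host bits to 1:
Broadcast: 191.186.64.119


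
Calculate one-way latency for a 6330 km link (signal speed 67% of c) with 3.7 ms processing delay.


Speed = 0.67 * 3e5 km/s = 201000 km/s
Propagation delay = 6330 / 201000 = 0.0315 s = 31.4925 ms
Processing delay = 3.7 ms
Total one-way latency = 35.1925 ms


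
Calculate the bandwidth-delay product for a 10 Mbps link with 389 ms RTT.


BDP = bandwidth * RTT
= 10 Mbps * 389 ms
= 10 * 1e6 * 389 / 1000 bits
= 3890000 bits
= 486250 bytes
= 474.8535 KB
BDP = 3890000 bits (486250 bytes)


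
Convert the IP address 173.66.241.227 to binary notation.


173 = 10101101
66 = 01000010
241 = 11110001
227 = 11100011
Binary: 10101101.01000010.11110001.11100011


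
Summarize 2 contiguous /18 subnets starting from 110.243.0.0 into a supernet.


Original prefix: /18
Number of subnets: 2 = 2^1
New prefix = 18 - 1 = 17
Supernet: 110.243.0.0/17


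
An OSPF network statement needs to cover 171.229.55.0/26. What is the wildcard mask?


Subnet mask: 255.255.255.192
Wildcard = 255.255.255.255 - subnet mask
255 - 255 = 0
255 - 255 = 0
255 - 255 = 0
255 - 192 = 63
Wildcard: 0.0.0.63


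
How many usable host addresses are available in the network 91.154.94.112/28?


Host bits = 32 - 28 = 4
Total addresses = 2^4 = 16
Usable = total - 2 (network and broadcast)
Usable hosts: 14


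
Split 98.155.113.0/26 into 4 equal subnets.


New prefix = 26 + 2 = 28
Each subnet has 16 addresses
  98.155.113.0/28
  98.155.113.16/28
  98.155.113.32/28
  98.155.113.48/28
Subnets: 98.155.113.0/28, 98.155.113.16/28, 98.155.113.32/28, 98.155.113.48/28


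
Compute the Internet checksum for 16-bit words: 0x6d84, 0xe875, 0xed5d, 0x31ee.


Sum all words (with carry folding):
+ 0x6d84 = 0x6d84
+ 0xe875 = 0x55fa
+ 0xed5d = 0x4358
+ 0x31ee = 0x7546
One's complement: ~0x7546
Checksum = 0x8ab9


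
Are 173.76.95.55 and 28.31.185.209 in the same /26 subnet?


Mask: 255.255.255.192
173.76.95.55 AND mask = 173.76.95.0
28.31.185.209 AND mask = 28.31.185.192
No, different subnets (173.76.95.0 vs 28.31.185.192)


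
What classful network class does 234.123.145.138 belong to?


First octet: 234
Binary: 11101010
1110xxxx -> Class D (224-239)
Class D (multicast), default mask N/A


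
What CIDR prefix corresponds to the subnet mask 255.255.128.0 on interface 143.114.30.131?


Binary: 11111111.11111111.10000000.00000000
Count leading 1s
Prefix: /17


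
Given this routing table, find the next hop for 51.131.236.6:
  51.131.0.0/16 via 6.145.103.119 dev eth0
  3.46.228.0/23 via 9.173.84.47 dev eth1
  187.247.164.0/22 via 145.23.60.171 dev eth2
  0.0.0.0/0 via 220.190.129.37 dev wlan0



Longest prefix match for 51.131.236.6:
  /16 51.131.0.0: MATCH
  /23 3.46.228.0: no
  /22 187.247.164.0: no
  /0 0.0.0.0: MATCH
Selected: next-hop 6.145.103.119 via eth0 (matched /16)


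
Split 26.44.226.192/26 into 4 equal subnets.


New prefix = 26 + 2 = 28
Each subnet has 16 addresses
  26.44.226.192/28
  26.44.226.208/28
  26.44.226.224/28
  26.44.226.240/28
Subnets: 26.44.226.192/28, 26.44.226.208/28, 26.44.226.224/28, 26.44.226.240/28


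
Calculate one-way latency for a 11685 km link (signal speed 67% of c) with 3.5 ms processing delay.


Speed = 0.67 * 3e5 km/s = 201000 km/s
Propagation delay = 11685 / 201000 = 0.0581 s = 58.1343 ms
Processing delay = 3.5 ms
Total one-way latency = 61.6343 ms


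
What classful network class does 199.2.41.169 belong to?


First octet: 199
Binary: 11000111
110xxxxx -> Class C (192-223)
Class C, default mask 255.255.255.0 (/24)


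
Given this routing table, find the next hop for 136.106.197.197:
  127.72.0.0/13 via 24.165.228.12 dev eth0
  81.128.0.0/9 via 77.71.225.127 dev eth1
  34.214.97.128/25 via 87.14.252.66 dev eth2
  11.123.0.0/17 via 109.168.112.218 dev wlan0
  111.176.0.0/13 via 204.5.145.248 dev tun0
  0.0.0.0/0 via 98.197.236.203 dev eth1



Longest prefix match for 136.106.197.197:
  /13 127.72.0.0: no
  /9 81.128.0.0: no
  /25 34.214.97.128: no
  /17 11.123.0.0: no
  /13 111.176.0.0: no
  /0 0.0.0.0: MATCH
Selected: next-hop 98.197.236.203 via eth1 (matched /0)


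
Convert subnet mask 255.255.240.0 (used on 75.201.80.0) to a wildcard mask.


Subnet mask: 255.255.240.0
Wildcard = 255.255.255.255 - subnet mask
255 - 255 = 0
255 - 255 = 0
255 - 240 = 15
255 - 0 = 255
Wildcard: 0.0.15.255


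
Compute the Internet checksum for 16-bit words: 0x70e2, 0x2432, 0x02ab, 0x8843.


Sum all words (with carry folding):
+ 0x70e2 = 0x70e2
+ 0x2432 = 0x9514
+ 0x02ab = 0x97bf
+ 0x8843 = 0x2003
One's complement: ~0x2003
Checksum = 0xdffc


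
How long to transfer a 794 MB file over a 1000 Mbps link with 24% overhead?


Effective throughput = 1000 * (1 - 24/100) = 760 Mbps
File size in Mb = 794 * 8 = 6352 Mb
Time = 6352 / 760
Time = 8.3579 seconds


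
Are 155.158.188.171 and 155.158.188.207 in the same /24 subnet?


Mask: 255.255.255.0
155.158.188.171 AND mask = 155.158.188.0
155.158.188.207 AND mask = 155.158.188.0
Yes, same subnet (155.158.188.0)


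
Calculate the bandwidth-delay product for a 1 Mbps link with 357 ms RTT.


BDP = bandwidth * RTT
= 1 Mbps * 357 ms
= 1 * 1e6 * 357 / 1000 bits
= 357000 bits
= 44625 bytes
= 43.5791 KB
BDP = 357000 bits (44625 bytes)


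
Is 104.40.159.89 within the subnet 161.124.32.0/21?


Subnet network: 161.124.32.0
Test IP AND mask: 104.40.152.0
No, 104.40.159.89 is not in 161.124.32.0/21


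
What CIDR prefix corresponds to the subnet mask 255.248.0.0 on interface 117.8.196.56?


Binary: 11111111.11111000.00000000.00000000
Count leading 1s
Prefix: /13


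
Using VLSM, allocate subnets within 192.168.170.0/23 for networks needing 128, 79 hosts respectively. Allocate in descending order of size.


128 hosts -> /24 (254 usable): 192.168.170.0/24
79 hosts -> /25 (126 usable): 192.168.171.0/25
Allocation: 192.168.170.0/24 (128 hosts, 254 usable); 192.168.171.0/25 (79 hosts, 126 usable)


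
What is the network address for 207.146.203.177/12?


IP:   11001111.10010010.11001011.10110001
Mask: 11111111.11110000.00000000.00000000
AND operation:
Net:  11001111.10010000.00000000.00000000
Network: 207.144.0.0/12


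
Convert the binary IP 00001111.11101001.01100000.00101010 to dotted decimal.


00001111 = 15
11101001 = 233
01100000 = 96
00101010 = 42
IP: 15.233.96.42


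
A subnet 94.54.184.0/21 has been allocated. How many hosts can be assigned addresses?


Host bits = 32 - 21 = 11
Total addresses = 2^11 = 2048
Usable = total - 2 (network and broadcast)
Usable hosts: 2046


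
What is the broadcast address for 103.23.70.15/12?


Network: 103.16.0.0/12
Host bits = 20
Set all host bits to 1:
Broadcast: 103.31.255.255


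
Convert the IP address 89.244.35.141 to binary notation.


89 = 01011001
244 = 11110100
35 = 00100011
141 = 10001101
Binary: 01011001.11110100.00100011.10001101


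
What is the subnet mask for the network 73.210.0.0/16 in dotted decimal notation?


/16 means 16 network bits, 16 host bits
Binary: 11111111111111110000000000000000
Mask: 255.255.0.0


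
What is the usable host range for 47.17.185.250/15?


Network: 47.16.0.0
Broadcast: 47.17.255.255
First usable = network + 1
Last usable = broadcast - 1
Range: 47.16.0.1 to 47.17.255.254


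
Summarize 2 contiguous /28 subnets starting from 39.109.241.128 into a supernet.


Original prefix: /28
Number of subnets: 2 = 2^1
New prefix = 28 - 1 = 27
Supernet: 39.109.241.128/27


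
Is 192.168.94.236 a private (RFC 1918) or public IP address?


RFC 1918 private ranges:
  10.0.0.0/8 (10.0.0.0 - 10.255.255.255)
  172.16.0.0/12 (172.16.0.0 - 172.31.255.255)
  192.168.0.0/16 (192.168.0.0 - 192.168.255.255)
Private (in 192.168.0.0/16)


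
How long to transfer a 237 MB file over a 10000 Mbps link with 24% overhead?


Effective throughput = 10000 * (1 - 24/100) = 7600 Mbps
File size in Mb = 237 * 8 = 1896 Mb
Time = 1896 / 7600
Time = 0.2495 seconds


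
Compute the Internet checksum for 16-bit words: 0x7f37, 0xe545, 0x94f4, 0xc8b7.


Sum all words (with carry folding):
+ 0x7f37 = 0x7f37
+ 0xe545 = 0x647d
+ 0x94f4 = 0xf971
+ 0xc8b7 = 0xc229
One's complement: ~0xc229
Checksum = 0x3dd6


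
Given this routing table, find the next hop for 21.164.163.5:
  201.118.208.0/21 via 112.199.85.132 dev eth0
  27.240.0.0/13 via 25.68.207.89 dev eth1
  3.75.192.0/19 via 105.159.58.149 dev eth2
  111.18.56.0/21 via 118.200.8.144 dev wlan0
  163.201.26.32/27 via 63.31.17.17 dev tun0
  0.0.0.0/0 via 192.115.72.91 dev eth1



Longest prefix match for 21.164.163.5:
  /21 201.118.208.0: no
  /13 27.240.0.0: no
  /19 3.75.192.0: no
  /21 111.18.56.0: no
  /27 163.201.26.32: no
  /0 0.0.0.0: MATCH
Selected: next-hop 192.115.72.91 via eth1 (matched /0)


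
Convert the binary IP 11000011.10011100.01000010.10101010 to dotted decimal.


11000011 = 195
10011100 = 156
01000010 = 66
10101010 = 170
IP: 195.156.66.170


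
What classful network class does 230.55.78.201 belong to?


First octet: 230
Binary: 11100110
1110xxxx -> Class D (224-239)
Class D (multicast), default mask N/A


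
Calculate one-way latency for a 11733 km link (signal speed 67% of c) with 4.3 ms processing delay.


Speed = 0.67 * 3e5 km/s = 201000 km/s
Propagation delay = 11733 / 201000 = 0.0584 s = 58.3731 ms
Processing delay = 4.3 ms
Total one-way latency = 62.6731 ms


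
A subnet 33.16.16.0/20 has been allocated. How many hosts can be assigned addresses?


Host bits = 32 - 20 = 12
Total addresses = 2^12 = 4096
Usable = total - 2 (network and broadcast)
Usable hosts: 4094


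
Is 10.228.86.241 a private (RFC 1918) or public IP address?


RFC 1918 private ranges:
  10.0.0.0/8 (10.0.0.0 - 10.255.255.255)
  172.16.0.0/12 (172.16.0.0 - 172.31.255.255)
  192.168.0.0/16 (192.168.0.0 - 192.168.255.255)
Private (in 10.0.0.0/8)


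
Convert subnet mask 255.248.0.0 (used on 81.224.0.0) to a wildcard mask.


Subnet mask: 255.248.0.0
Wildcard = 255.255.255.255 - subnet mask
255 - 255 = 0
255 - 248 = 7
255 - 0 = 255
255 - 0 = 255
Wildcard: 0.7.255.255


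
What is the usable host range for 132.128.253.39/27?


Network: 132.128.253.32
Broadcast: 132.128.253.63
First usable = network + 1
Last usable = broadcast - 1
Range: 132.128.253.33 to 132.128.253.62


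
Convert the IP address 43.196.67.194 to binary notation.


43 = 00101011
196 = 11000100
67 = 01000011
194 = 11000010
Binary: 00101011.11000100.01000011.11000010


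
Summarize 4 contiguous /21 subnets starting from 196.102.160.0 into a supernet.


Original prefix: /21
Number of subnets: 4 = 2^2
New prefix = 21 - 2 = 19
Supernet: 196.102.160.0/19


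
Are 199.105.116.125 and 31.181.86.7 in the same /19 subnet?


Mask: 255.255.224.0
199.105.116.125 AND mask = 199.105.96.0
31.181.86.7 AND mask = 31.181.64.0
No, different subnets (199.105.96.0 vs 31.181.64.0)


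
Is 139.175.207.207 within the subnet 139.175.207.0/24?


Subnet network: 139.175.207.0
Test IP AND mask: 139.175.207.0
Yes, 139.175.207.207 is in 139.175.207.0/24


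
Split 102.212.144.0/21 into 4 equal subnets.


New prefix = 21 + 2 = 23
Each subnet has 512 addresses
  102.212.144.0/23
  102.212.146.0/23
  102.212.148.0/23
  102.212.150.0/23
Subnets: 102.212.144.0/23, 102.212.146.0/23, 102.212.148.0/23, 102.212.150.0/23


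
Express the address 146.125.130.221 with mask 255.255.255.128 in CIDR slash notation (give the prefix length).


Binary: 11111111.11111111.11111111.10000000
Count leading 1s
Prefix: /25


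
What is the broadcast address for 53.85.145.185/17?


Network: 53.85.128.0/17
Host bits = 15
Set all host bits to 1:
Broadcast: 53.85.255.255


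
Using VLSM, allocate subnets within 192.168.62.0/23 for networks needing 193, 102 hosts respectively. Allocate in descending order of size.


193 hosts -> /24 (254 usable): 192.168.62.0/24
102 hosts -> /25 (126 usable): 192.168.63.0/25
Allocation: 192.168.62.0/24 (193 hosts, 254 usable); 192.168.63.0/25 (102 hosts, 126 usable)


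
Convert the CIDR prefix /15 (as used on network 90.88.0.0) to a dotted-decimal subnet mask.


/15 means 15 network bits, 17 host bits
Binary: 11111111111111100000000000000000
Mask: 255.254.0.0


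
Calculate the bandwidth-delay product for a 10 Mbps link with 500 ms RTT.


BDP = bandwidth * RTT
= 10 Mbps * 500 ms
= 10 * 1e6 * 500 / 1000 bits
= 5000000 bits
= 625000 bytes
= 610.3516 KB
BDP = 5000000 bits (625000 bytes)


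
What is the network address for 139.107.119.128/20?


IP:   10001011.01101011.01110111.10000000
Mask: 11111111.11111111.11110000.00000000
AND operation:
Net:  10001011.01101011.01110000.00000000
Network: 139.107.112.0/20


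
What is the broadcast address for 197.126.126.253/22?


Network: 197.126.124.0/22
Host bits = 10
Set all host bits to 1:
Broadcast: 197.126.127.255


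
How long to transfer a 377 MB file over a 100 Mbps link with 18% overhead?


Effective throughput = 100 * (1 - 18/100) = 82 Mbps
File size in Mb = 377 * 8 = 3016 Mb
Time = 3016 / 82
Time = 36.7805 seconds


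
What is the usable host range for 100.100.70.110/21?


Network: 100.100.64.0
Broadcast: 100.100.71.255
First usable = network + 1
Last usable = broadcast - 1
Range: 100.100.64.1 to 100.100.71.254


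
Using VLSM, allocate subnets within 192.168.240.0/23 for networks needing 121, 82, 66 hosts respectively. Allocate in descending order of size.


121 hosts -> /25 (126 usable): 192.168.240.0/25
82 hosts -> /25 (126 usable): 192.168.240.128/25
66 hosts -> /25 (126 usable): 192.168.241.0/25
Allocation: 192.168.240.0/25 (121 hosts, 126 usable); 192.168.240.128/25 (82 hosts, 126 usable); 192.168.241.0/25 (66 hosts, 126 usable)


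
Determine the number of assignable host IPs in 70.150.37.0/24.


Host bits = 32 - 24 = 8
Total addresses = 2^8 = 256
Usable = total - 2 (network and broadcast)
Usable hosts: 254


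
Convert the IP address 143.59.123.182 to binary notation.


143 = 10001111
59 = 00111011
123 = 01111011
182 = 10110110
Binary: 10001111.00111011.01111011.10110110


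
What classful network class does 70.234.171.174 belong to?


First octet: 70
Binary: 01000110
0xxxxxxx -> Class A (1-126)
Class A, default mask 255.0.0.0 (/8)


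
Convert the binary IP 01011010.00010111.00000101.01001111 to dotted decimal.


01011010 = 90
00010111 = 23
00000101 = 5
01001111 = 79
IP: 90.23.5.79


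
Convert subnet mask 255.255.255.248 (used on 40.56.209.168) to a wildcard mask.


Subnet mask: 255.255.255.248
Wildcard = 255.255.255.255 - subnet mask
255 - 255 = 0
255 - 255 = 0
255 - 255 = 0
255 - 248 = 7
Wildcard: 0.0.0.7


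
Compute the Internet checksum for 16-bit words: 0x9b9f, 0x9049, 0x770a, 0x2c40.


Sum all words (with carry folding):
+ 0x9b9f = 0x9b9f
+ 0x9049 = 0x2be9
+ 0x770a = 0xa2f3
+ 0x2c40 = 0xcf33
One's complement: ~0xcf33
Checksum = 0x30cc


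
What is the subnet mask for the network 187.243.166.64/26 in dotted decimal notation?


/26 means 26 network bits, 6 host bits
Binary: 11111111111111111111111111000000
Mask: 255.255.255.192


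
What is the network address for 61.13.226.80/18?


IP:   00111101.00001101.11100010.01010000
Mask: 11111111.11111111.11000000.00000000
AND operation:
Net:  00111101.00001101.11000000.00000000
Network: 61.13.192.0/18


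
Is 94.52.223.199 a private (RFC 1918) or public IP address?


RFC 1918 private ranges:
  10.0.0.0/8 (10.0.0.0 - 10.255.255.255)
  172.16.0.0/12 (172.16.0.0 - 172.31.255.255)
  192.168.0.0/16 (192.168.0.0 - 192.168.255.255)
Public (not in any RFC 1918 range)


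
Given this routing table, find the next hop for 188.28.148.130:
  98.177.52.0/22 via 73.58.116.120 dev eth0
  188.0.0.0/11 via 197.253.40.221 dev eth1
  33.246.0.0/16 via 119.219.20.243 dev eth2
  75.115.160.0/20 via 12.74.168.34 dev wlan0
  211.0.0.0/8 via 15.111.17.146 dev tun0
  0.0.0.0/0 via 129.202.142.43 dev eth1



Longest prefix match for 188.28.148.130:
  /22 98.177.52.0: no
  /11 188.0.0.0: MATCH
  /16 33.246.0.0: no
  /20 75.115.160.0: no
  /8 211.0.0.0: no
  /0 0.0.0.0: MATCH
Selected: next-hop 197.253.40.221 via eth1 (matched /11)


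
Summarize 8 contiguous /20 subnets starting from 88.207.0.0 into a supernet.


Original prefix: /20
Number of subnets: 8 = 2^3
New prefix = 20 - 3 = 17
Supernet: 88.207.0.0/17


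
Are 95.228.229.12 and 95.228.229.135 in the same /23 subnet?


Mask: 255.255.254.0
95.228.229.12 AND mask = 95.228.228.0
95.228.229.135 AND mask = 95.228.228.0
Yes, same subnet (95.228.228.0)


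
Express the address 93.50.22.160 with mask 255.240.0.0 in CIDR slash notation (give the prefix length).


Binary: 11111111.11110000.00000000.00000000
Count leading 1s
Prefix: /12


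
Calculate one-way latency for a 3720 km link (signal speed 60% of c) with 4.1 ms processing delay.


Speed = 0.6 * 3e5 km/s = 180000 km/s
Propagation delay = 3720 / 180000 = 0.0207 s = 20.6667 ms
Processing delay = 4.1 ms
Total one-way latency = 24.7667 ms


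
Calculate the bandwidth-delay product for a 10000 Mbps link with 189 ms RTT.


BDP = bandwidth * RTT
= 10000 Mbps * 189 ms
= 10000 * 1e6 * 189 / 1000 bits
= 1890000000 bits
= 236250000 bytes
= 230712.8906 KB
BDP = 1890000000 bits (236250000 bytes)


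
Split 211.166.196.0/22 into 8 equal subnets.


New prefix = 22 + 3 = 25
Each subnet has 128 addresses
  211.166.196.0/25
  211.166.196.128/25
  211.166.197.0/25
  211.166.197.128/25
  211.166.198.0/25
  211.166.198.128/25
  211.166.199.0/25
  211.166.199.128/25
Subnets: 211.166.196.0/25, 211.166.196.128/25, 211.166.197.0/25, 211.166.197.128/25, 211.166.198.0/25, 211.166.198.128/25, 211.166.199.0/25, 211.166.199.128/25


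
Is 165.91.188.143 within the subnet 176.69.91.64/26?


Subnet network: 176.69.91.64
Test IP AND mask: 165.91.188.128
No, 165.91.188.143 is not in 176.69.91.64/26


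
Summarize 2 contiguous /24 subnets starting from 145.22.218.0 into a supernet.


Original prefix: /24
Number of subnets: 2 = 2^1
New prefix = 24 - 1 = 23
Supernet: 145.22.218.0/23


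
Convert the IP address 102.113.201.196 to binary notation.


102 = 01100110
113 = 01110001
201 = 11001001
196 = 11000100
Binary: 01100110.01110001.11001001.11000100


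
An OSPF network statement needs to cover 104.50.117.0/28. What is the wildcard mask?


Subnet mask: 255.255.255.240
Wildcard = 255.255.255.255 - subnet mask
255 - 255 = 0
255 - 255 = 0
255 - 255 = 0
255 - 240 = 15
Wildcard: 0.0.0.15


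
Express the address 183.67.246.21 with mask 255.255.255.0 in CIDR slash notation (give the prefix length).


Binary: 11111111.11111111.11111111.00000000
Count leading 1s
Prefix: /24


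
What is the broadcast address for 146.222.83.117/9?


Network: 146.128.0.0/9
Host bits = 23
Set all host bits to 1:
Broadcast: 146.255.255.255


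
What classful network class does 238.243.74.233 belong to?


First octet: 238
Binary: 11101110
1110xxxx -> Class D (224-239)
Class D (multicast), default mask N/A


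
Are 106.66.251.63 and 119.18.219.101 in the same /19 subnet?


Mask: 255.255.224.0
106.66.251.63 AND mask = 106.66.224.0
119.18.219.101 AND mask = 119.18.192.0
No, different subnets (106.66.224.0 vs 119.18.192.0)


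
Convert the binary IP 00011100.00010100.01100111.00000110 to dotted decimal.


00011100 = 28
00010100 = 20
01100111 = 103
00000110 = 6
IP: 28.20.103.6


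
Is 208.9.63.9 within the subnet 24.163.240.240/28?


Subnet network: 24.163.240.240
Test IP AND mask: 208.9.63.0
No, 208.9.63.9 is not in 24.163.240.240/28


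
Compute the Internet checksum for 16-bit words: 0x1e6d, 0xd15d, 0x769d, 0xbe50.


Sum all words (with carry folding):
+ 0x1e6d = 0x1e6d
+ 0xd15d = 0xefca
+ 0x769d = 0x6668
+ 0xbe50 = 0x24b9
One's complement: ~0x24b9
Checksum = 0xdb46


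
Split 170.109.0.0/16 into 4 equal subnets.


New prefix = 16 + 2 = 18
Each subnet has 16384 addresses
  170.109.0.0/18
  170.109.64.0/18
  170.109.128.0/18
  170.109.192.0/18
Subnets: 170.109.0.0/18, 170.109.64.0/18, 170.109.128.0/18, 170.109.192.0/18


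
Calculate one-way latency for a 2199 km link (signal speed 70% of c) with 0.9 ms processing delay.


Speed = 0.7 * 3e5 km/s = 210000 km/s
Propagation delay = 2199 / 210000 = 0.0105 s = 10.4714 ms
Processing delay = 0.9 ms
Total one-way latency = 11.3714 ms


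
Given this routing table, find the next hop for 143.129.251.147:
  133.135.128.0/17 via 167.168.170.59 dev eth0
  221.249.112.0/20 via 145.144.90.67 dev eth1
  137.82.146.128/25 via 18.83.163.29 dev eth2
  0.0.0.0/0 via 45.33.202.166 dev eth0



Longest prefix match for 143.129.251.147:
  /17 133.135.128.0: no
  /20 221.249.112.0: no
  /25 137.82.146.128: no
  /0 0.0.0.0: MATCH
Selected: next-hop 45.33.202.166 via eth0 (matched /0)


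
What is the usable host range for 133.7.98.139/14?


Network: 133.4.0.0
Broadcast: 133.7.255.255
First usable = network + 1
Last usable = broadcast - 1
Range: 133.4.0.1 to 133.7.255.254


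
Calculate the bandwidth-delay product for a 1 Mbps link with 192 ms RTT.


BDP = bandwidth * RTT
= 1 Mbps * 192 ms
= 1 * 1e6 * 192 / 1000 bits
= 192000 bits
= 24000 bytes
= 23.4375 KB
BDP = 192000 bits (24000 bytes)


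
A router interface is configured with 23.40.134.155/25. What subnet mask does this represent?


/25 means 25 network bits, 7 host bits
Binary: 11111111111111111111111110000000
Mask: 255.255.255.128


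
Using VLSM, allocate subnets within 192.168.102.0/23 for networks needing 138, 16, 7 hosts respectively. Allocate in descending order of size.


138 hosts -> /24 (254 usable): 192.168.102.0/24
16 hosts -> /27 (30 usable): 192.168.103.0/27
7 hosts -> /28 (14 usable): 192.168.103.32/28
Allocation: 192.168.102.0/24 (138 hosts, 254 usable); 192.168.103.0/27 (16 hosts, 30 usable); 192.168.103.32/28 (7 hosts, 14 usable)


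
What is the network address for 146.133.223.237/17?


IP:   10010010.10000101.11011111.11101101
Mask: 11111111.11111111.10000000.00000000
AND operation:
Net:  10010010.10000101.10000000.00000000
Network: 146.133.128.0/17


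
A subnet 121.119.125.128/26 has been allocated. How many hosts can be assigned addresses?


Host bits = 32 - 26 = 6
Total addresses = 2^6 = 64
Usable = total - 2 (network and broadcast)
Usable hosts: 62


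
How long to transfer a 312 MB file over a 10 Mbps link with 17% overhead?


Effective throughput = 10 * (1 - 17/100) = 8.3 Mbps
File size in Mb = 312 * 8 = 2496 Mb
Time = 2496 / 8.3
Time = 300.7229 seconds


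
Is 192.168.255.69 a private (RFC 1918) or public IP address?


RFC 1918 private ranges:
  10.0.0.0/8 (10.0.0.0 - 10.255.255.255)
  172.16.0.0/12 (172.16.0.0 - 172.31.255.255)
  192.168.0.0/16 (192.168.0.0 - 192.168.255.255)
Private (in 192.168.0.0/16)


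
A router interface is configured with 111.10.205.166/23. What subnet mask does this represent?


/23 means 23 network bits, 9 host bits
Binary: 11111111111111111111111000000000
Mask: 255.255.254.0


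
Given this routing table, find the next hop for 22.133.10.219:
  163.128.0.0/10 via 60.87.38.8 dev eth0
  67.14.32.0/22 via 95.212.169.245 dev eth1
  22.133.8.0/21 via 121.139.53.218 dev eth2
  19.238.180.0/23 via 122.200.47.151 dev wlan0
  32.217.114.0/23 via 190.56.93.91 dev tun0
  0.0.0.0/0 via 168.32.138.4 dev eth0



Longest prefix match for 22.133.10.219:
  /10 163.128.0.0: no
  /22 67.14.32.0: no
  /21 22.133.8.0: MATCH
  /23 19.238.180.0: no
  /23 32.217.114.0: no
  /0 0.0.0.0: MATCH
Selected: next-hop 121.139.53.218 via eth2 (matched /21)


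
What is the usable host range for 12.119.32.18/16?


Network: 12.119.0.0
Broadcast: 12.119.255.255
First usable = network + 1
Last usable = broadcast - 1
Range: 12.119.0.1 to 12.119.255.254


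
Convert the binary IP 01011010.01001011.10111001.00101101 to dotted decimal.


01011010 = 90
01001011 = 75
10111001 = 185
00101101 = 45
IP: 90.75.185.45


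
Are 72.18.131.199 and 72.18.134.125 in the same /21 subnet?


Mask: 255.255.248.0
72.18.131.199 AND mask = 72.18.128.0
72.18.134.125 AND mask = 72.18.128.0
Yes, same subnet (72.18.128.0)


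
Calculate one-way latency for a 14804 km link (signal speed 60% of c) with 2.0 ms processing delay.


Speed = 0.6 * 3e5 km/s = 180000 km/s
Propagation delay = 14804 / 180000 = 0.0822 s = 82.2444 ms
Processing delay = 2.0 ms
Total one-way latency = 84.2444 ms


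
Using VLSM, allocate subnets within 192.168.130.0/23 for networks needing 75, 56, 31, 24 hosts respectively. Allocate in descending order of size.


75 hosts -> /25 (126 usable): 192.168.130.0/25
56 hosts -> /26 (62 usable): 192.168.130.128/26
31 hosts -> /26 (62 usable): 192.168.130.192/26
24 hosts -> /27 (30 usable): 192.168.131.0/27
Allocation: 192.168.130.0/25 (75 hosts, 126 usable); 192.168.130.128/26 (56 hosts, 62 usable); 192.168.130.192/26 (31 hosts, 62 usable); 192.168.131.0/27 (24 hosts, 30 usable)


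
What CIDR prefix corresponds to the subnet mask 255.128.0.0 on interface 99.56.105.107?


Binary: 11111111.10000000.00000000.00000000
Count leading 1s
Prefix: /9


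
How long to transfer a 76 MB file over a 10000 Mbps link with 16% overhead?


Effective throughput = 10000 * (1 - 16/100) = 8400 Mbps
File size in Mb = 76 * 8 = 608 Mb
Time = 608 / 8400
Time = 0.0724 seconds


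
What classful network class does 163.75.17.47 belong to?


First octet: 163
Binary: 10100011
10xxxxxx -> Class B (128-191)
Class B, default mask 255.255.0.0 (/16)


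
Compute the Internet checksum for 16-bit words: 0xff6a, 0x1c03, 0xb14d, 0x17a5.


Sum all words (with carry folding):
+ 0xff6a = 0xff6a
+ 0x1c03 = 0x1b6e
+ 0xb14d = 0xccbb
+ 0x17a5 = 0xe460
One's complement: ~0xe460
Checksum = 0x1b9f


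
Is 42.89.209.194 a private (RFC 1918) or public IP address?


RFC 1918 private ranges:
  10.0.0.0/8 (10.0.0.0 - 10.255.255.255)
  172.16.0.0/12 (172.16.0.0 - 172.31.255.255)
  192.168.0.0/16 (192.168.0.0 - 192.168.255.255)
Public (not in any RFC 1918 range)


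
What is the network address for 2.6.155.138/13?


IP:   00000010.00000110.10011011.10001010
Mask: 11111111.11111000.00000000.00000000
AND operation:
Net:  00000010.00000000.00000000.00000000
Network: 2.0.0.0/13


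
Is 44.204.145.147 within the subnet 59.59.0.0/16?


Subnet network: 59.59.0.0
Test IP AND mask: 44.204.0.0
No, 44.204.145.147 is not in 59.59.0.0/16


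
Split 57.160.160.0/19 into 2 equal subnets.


New prefix = 19 + 1 = 20
Each subnet has 4096 addresses
  57.160.160.0/20
  57.160.176.0/20
Subnets: 57.160.160.0/20, 57.160.176.0/20


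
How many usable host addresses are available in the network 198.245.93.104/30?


Host bits = 32 - 30 = 2
Total addresses = 2^2 = 4
Usable = total - 2 (network and broadcast)
Usable hosts: 2


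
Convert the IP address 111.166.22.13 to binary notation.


111 = 01101111
166 = 10100110
22 = 00010110
13 = 00001101
Binary: 01101111.10100110.00010110.00001101


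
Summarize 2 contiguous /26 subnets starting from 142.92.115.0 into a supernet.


Original prefix: /26
Number of subnets: 2 = 2^1
New prefix = 26 - 1 = 25
Supernet: 142.92.115.0/25


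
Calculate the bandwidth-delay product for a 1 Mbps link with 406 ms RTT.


BDP = bandwidth * RTT
= 1 Mbps * 406 ms
= 1 * 1e6 * 406 / 1000 bits
= 406000 bits
= 50750 bytes
= 49.5605 KB
BDP = 406000 bits (50750 bytes)


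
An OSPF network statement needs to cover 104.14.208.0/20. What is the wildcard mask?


Subnet mask: 255.255.240.0
Wildcard = 255.255.255.255 - subnet mask
255 - 255 = 0
255 - 255 = 0
255 - 240 = 15
255 - 0 = 255
Wildcard: 0.0.15.255


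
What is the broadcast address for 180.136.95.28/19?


Network: 180.136.64.0/19
Host bits = 13
Set all host bits to 1:
Broadcast: 180.136.95.255


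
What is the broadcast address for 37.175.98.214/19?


Network: 37.175.96.0/19
Host bits = 13
Set all host bits to 1:
Broadcast: 37.175.127.255


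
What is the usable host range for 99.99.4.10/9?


Network: 99.0.0.0
Broadcast: 99.127.255.255
First usable = network + 1
Last usable = broadcast - 1
Range: 99.0.0.1 to 99.127.255.254


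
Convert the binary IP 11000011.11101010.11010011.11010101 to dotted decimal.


11000011 = 195
11101010 = 234
11010011 = 211
11010101 = 213
IP: 195.234.211.213


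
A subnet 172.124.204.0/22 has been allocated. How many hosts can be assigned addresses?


Host bits = 32 - 22 = 10
Total addresses = 2^10 = 1024
Usable = total - 2 (network and broadcast)
Usable hosts: 1022


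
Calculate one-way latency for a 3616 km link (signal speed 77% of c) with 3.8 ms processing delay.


Speed = 0.77 * 3e5 km/s = 231000 km/s
Propagation delay = 3616 / 231000 = 0.0157 s = 15.6537 ms
Processing delay = 3.8 ms
Total one-way latency = 19.4537 ms


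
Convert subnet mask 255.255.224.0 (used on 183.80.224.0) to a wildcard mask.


Subnet mask: 255.255.224.0
Wildcard = 255.255.255.255 - subnet mask
255 - 255 = 0
255 - 255 = 0
255 - 224 = 31
255 - 0 = 255
Wildcard: 0.0.31.255


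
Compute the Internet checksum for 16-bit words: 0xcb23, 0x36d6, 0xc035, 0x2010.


Sum all words (with carry folding):
+ 0xcb23 = 0xcb23
+ 0x36d6 = 0x01fa
+ 0xc035 = 0xc22f
+ 0x2010 = 0xe23f
One's complement: ~0xe23f
Checksum = 0x1dc0
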